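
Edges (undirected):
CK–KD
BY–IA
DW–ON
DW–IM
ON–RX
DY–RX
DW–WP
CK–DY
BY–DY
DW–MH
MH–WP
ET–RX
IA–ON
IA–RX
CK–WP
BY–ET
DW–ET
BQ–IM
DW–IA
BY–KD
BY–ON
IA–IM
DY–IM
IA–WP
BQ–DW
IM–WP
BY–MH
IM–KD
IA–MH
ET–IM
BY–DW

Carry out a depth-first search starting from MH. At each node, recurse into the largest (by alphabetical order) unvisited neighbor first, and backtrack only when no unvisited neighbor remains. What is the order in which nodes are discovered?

MH WP IM KD CK DY RX ON IA DW ET BY BQ

Visit MH
MH → WP
WP → IM
IM → KD
KD → CK
CK → DY
DY → RX
RX → ON
ON → IA
IA → DW
DW → ET
ET → BY
DW → BQ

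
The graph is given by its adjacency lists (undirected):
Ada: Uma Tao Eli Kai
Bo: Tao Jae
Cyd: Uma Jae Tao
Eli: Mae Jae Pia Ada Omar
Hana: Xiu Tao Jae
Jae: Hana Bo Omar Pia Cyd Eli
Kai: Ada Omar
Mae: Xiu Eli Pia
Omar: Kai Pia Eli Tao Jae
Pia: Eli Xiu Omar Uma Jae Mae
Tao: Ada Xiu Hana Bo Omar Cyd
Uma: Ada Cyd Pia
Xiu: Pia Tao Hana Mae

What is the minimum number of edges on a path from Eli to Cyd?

Level 0: Eli
Level 1: Ada, Jae, Mae, Omar, Pia
Level 2: Bo, Cyd, Hana, Kai, Tao, Uma, Xiu
Cyd first appears at level 2.

2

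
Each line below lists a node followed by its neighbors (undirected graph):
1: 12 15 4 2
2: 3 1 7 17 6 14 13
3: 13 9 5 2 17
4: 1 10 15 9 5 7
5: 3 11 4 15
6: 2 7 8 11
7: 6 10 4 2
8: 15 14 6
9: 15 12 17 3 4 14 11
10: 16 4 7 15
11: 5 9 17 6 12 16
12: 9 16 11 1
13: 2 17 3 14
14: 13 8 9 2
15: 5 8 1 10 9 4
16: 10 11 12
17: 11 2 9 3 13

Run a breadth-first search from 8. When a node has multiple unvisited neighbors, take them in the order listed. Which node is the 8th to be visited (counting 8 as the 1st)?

Visit 8; enqueue 15, 14, 6 → queue [15, 14, 6]
Visit 15; enqueue 5, 1, 10, 9, 4 → queue [14, 6, 5, 1, 10, 9, 4]
Visit 14; enqueue 13, 2 → queue [6, 5, 1, 10, 9, 4, 13, 2]
Visit 6; enqueue 7, 11 → queue [5, 1, 10, 9, 4, 13, 2, 7, 11]
Visit 5; enqueue 3 → queue [1, 10, 9, 4, 13, 2, 7, 11, 3]
Visit 1; enqueue 12 → queue [10, 9, 4, 13, 2, 7, 11, 3, 12]
Visit 10; enqueue 16 → queue [9, 4, 13, 2, 7, 11, 3, 12, 16]
Visit 9; enqueue 17 → queue [4, 13, 2, 7, 11, 3, 12, 16, 17]
Visit 4 → queue [13, 2, 7, 11, 3, 12, 16, 17]
Visit 13 → queue [2, 7, 11, 3, 12, 16, 17]
Visit 2 → queue [7, 11, 3, 12, 16, 17]
Visit 7 → queue [11, 3, 12, 16, 17]
Visit 11 → queue [3, 12, 16, 17]
Visit 3 → queue [12, 16, 17]
Visit 12 → queue [16, 17]
Visit 16 → queue [17]
Visit 17 → queue []

Visit order: 8, 15, 14, 6, 5, 1, 10, 9, 4, 13, 2, 7, 11, 3, 12, 16, 17

9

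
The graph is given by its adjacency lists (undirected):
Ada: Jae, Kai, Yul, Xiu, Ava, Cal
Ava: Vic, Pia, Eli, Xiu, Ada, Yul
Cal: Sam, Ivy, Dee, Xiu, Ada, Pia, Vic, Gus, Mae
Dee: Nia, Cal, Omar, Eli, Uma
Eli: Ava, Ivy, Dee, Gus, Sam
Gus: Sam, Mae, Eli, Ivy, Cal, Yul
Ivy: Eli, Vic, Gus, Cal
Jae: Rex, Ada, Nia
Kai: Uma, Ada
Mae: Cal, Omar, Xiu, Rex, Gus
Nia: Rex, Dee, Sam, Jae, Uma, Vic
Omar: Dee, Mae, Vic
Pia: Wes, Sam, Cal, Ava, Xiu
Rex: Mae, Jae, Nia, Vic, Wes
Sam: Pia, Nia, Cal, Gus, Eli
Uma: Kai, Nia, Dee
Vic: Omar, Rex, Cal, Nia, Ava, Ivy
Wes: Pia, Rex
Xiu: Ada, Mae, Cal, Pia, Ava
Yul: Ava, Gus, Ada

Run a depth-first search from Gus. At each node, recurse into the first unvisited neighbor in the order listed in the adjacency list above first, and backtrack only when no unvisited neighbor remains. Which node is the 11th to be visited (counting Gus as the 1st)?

Vic

Visit Gus
Gus → Sam
Sam → Pia
Pia → Wes
Wes → Rex
Rex → Mae
Mae → Cal
Cal → Ivy
Ivy → Eli
Eli → Ava
Ava → Vic
Vic → Omar
Omar → Dee
Dee → Nia
Nia → Jae
Jae → Ada
Ada → Kai
Kai → Uma
Ada → Yul
Ada → Xiu

Visit order: Gus, Sam, Pia, Wes, Rex, Mae, Cal, Ivy, Eli, Ava, Vic, Omar, Dee, Nia, Jae, Ada, Kai, Uma, Yul, Xiu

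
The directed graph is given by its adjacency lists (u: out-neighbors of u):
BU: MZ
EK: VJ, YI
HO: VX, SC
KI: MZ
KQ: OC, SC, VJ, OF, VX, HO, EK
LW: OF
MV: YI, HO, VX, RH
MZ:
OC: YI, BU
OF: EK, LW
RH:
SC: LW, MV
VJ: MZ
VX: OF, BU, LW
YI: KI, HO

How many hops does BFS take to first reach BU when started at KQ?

Level 0: KQ
Level 1: EK, HO, OC, OF, SC, VJ, VX
Level 2: BU, LW, MV, MZ, YI
Level 3: KI, RH
BU first appears at level 2.

2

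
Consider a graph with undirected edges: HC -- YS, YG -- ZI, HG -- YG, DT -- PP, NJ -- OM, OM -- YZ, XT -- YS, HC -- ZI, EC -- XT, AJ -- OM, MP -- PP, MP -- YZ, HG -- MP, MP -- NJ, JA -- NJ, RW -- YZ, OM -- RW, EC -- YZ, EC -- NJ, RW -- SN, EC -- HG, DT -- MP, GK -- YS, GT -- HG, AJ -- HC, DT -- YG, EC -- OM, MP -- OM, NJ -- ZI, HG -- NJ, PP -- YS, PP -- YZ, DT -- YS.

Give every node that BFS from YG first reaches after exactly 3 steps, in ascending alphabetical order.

Level 0: YG
Level 1: DT, HG, ZI
Level 2: EC, GT, HC, MP, NJ, PP, YS
Level 3: AJ, GK, JA, OM, XT, YZ
Level 4: RW
Level 5: SN

AJ, GK, JA, OM, XT, YZ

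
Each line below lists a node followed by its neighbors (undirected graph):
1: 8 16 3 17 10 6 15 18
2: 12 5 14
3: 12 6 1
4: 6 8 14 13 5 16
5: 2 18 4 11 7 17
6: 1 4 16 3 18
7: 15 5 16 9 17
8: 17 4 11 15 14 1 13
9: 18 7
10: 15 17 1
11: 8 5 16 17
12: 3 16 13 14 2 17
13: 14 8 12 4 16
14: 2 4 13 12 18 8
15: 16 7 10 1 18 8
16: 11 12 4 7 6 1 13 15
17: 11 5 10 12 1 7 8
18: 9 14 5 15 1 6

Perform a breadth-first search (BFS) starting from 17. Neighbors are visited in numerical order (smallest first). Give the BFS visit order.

Visit 17; enqueue 1, 5, 7, 8, 10, 11, 12 → queue [1, 5, 7, 8, 10, 11, 12]
Visit 1; enqueue 3, 6, 15, 16, 18 → queue [5, 7, 8, 10, 11, 12, 3, 6, 15, 16, 18]
Visit 5; enqueue 2, 4 → queue [7, 8, 10, 11, 12, 3, 6, 15, 16, 18, 2, 4]
Visit 7; enqueue 9 → queue [8, 10, 11, 12, 3, 6, 15, 16, 18, 2, 4, 9]
Visit 8; enqueue 13, 14 → queue [10, 11, 12, 3, 6, 15, 16, 18, 2, 4, 9, 13, 14]
Visit 10 → queue [11, 12, 3, 6, 15, 16, 18, 2, 4, 9, 13, 14]
Visit 11 → queue [12, 3, 6, 15, 16, 18, 2, 4, 9, 13, 14]
Visit 12 → queue [3, 6, 15, 16, 18, 2, 4, 9, 13, 14]
Visit 3 → queue [6, 15, 16, 18, 2, 4, 9, 13, 14]
Visit 6 → queue [15, 16, 18, 2, 4, 9, 13, 14]
Visit 15 → queue [16, 18, 2, 4, 9, 13, 14]
Visit 16 → queue [18, 2, 4, 9, 13, 14]
Visit 18 → queue [2, 4, 9, 13, 14]
Visit 2 → queue [4, 9, 13, 14]
Visit 4 → queue [9, 13, 14]
Visit 9 → queue [13, 14]
Visit 13 → queue [14]
Visit 14 → queue []

17, 1, 5, 7, 8, 10, 11, 12, 3, 6, 15, 16, 18, 2, 4, 9, 13, 14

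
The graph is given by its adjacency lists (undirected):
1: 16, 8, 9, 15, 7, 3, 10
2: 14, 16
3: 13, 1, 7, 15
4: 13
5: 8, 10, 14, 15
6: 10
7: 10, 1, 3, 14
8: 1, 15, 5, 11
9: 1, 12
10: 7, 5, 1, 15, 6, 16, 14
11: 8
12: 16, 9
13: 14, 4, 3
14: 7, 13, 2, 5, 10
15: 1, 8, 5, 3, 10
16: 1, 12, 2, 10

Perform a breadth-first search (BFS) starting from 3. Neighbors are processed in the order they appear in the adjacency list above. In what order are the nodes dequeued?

3 -> 13 -> 1 -> 7 -> 15 -> 14 -> 4 -> 16 -> 8 -> 9 -> 10 -> 5 -> 2 -> 12 -> 11 -> 6

Visit 3; enqueue 13, 1, 7, 15 → queue [13, 1, 7, 15]
Visit 13; enqueue 14, 4 → queue [1, 7, 15, 14, 4]
Visit 1; enqueue 16, 8, 9, 10 → queue [7, 15, 14, 4, 16, 8, 9, 10]
Visit 7 → queue [15, 14, 4, 16, 8, 9, 10]
Visit 15; enqueue 5 → queue [14, 4, 16, 8, 9, 10, 5]
Visit 14; enqueue 2 → queue [4, 16, 8, 9, 10, 5, 2]
Visit 4 → queue [16, 8, 9, 10, 5, 2]
Visit 16; enqueue 12 → queue [8, 9, 10, 5, 2, 12]
Visit 8; enqueue 11 → queue [9, 10, 5, 2, 12, 11]
Visit 9 → queue [10, 5, 2, 12, 11]
Visit 10; enqueue 6 → queue [5, 2, 12, 11, 6]
Visit 5 → queue [2, 12, 11, 6]
Visit 2 → queue [12, 11, 6]
Visit 12 → queue [11, 6]
Visit 11 → queue [6]
Visit 6 → queue []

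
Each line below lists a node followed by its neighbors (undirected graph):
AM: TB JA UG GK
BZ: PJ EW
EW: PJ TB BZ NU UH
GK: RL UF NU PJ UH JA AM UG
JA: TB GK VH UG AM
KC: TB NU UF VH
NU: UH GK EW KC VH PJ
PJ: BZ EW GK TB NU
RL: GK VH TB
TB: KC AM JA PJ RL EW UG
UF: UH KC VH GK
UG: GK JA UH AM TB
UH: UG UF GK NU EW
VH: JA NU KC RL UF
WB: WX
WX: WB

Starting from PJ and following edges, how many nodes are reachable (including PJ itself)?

BFS from PJ visits: PJ, BZ, EW, GK, TB, NU, UH, RL, UF, JA, AM, UG, KC, VH
Reachable nodes: 14 of 16 total.

14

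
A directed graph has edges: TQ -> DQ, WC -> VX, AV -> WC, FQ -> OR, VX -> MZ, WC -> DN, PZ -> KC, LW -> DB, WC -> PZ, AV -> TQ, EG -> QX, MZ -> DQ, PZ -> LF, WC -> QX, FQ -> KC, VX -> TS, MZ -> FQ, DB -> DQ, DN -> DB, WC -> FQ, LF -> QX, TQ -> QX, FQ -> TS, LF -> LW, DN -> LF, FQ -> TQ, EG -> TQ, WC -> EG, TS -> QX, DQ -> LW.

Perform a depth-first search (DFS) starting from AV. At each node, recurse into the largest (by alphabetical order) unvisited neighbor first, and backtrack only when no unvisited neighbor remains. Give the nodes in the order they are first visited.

AV → WC → VX → TS → QX → MZ → FQ → TQ → DQ → LW → DB → OR → KC → PZ → LF → EG → DN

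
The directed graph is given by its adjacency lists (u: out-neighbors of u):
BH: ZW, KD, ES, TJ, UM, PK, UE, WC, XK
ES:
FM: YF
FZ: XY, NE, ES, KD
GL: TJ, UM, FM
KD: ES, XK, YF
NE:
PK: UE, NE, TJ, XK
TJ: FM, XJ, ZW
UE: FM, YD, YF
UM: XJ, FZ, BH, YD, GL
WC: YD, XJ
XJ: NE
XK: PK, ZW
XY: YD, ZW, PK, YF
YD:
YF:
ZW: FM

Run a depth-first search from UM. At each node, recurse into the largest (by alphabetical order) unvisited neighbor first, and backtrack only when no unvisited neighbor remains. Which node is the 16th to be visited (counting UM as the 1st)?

Visit UM
UM → YD
UM → XJ
XJ → NE
UM → GL
GL → TJ
TJ → ZW
ZW → FM
FM → YF
UM → FZ
FZ → XY
XY → PK
PK → XK
PK → UE
FZ → KD
KD → ES
UM → BH
BH → WC

Visit order: UM, YD, XJ, NE, GL, TJ, ZW, FM, YF, FZ, XY, PK, XK, UE, KD, ES, BH, WC

ES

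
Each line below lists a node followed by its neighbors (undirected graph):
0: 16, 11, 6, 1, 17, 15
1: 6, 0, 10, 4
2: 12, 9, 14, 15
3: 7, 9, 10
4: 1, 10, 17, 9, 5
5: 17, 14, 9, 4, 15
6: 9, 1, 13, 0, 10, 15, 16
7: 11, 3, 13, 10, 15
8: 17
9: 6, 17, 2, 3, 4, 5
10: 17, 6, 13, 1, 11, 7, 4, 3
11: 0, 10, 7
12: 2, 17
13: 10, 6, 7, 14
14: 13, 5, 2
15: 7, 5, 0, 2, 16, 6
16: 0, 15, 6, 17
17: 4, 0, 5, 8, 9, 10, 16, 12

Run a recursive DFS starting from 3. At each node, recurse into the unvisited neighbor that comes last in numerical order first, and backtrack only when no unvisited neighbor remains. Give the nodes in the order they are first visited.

3 → 10 → 17 → 16 → 15 → 7 → 13 → 14 → 5 → 9 → 6 → 1 → 4 → 0 → 11 → 2 → 12 → 8

Visit 3
3 → 10
10 → 17
17 → 16
16 → 15
15 → 7
7 → 13
13 → 14
14 → 5
5 → 9
9 → 6
6 → 1
1 → 4
1 → 0
0 → 11
9 → 2
2 → 12
17 → 8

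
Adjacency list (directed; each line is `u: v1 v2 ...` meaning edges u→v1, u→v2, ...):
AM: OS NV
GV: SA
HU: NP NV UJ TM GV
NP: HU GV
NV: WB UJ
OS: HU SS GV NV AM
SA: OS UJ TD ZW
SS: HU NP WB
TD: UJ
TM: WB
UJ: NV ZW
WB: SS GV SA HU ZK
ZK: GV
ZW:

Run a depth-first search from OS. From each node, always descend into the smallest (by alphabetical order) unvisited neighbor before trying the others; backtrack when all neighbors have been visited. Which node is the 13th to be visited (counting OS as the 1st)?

Visit OS
OS → AM
AM → NV
NV → UJ
UJ → ZW
NV → WB
WB → GV
GV → SA
SA → TD
WB → HU
HU → NP
HU → TM
WB → SS
WB → ZK

Visit order: OS, AM, NV, UJ, ZW, WB, GV, SA, TD, HU, NP, TM, SS, ZK

SS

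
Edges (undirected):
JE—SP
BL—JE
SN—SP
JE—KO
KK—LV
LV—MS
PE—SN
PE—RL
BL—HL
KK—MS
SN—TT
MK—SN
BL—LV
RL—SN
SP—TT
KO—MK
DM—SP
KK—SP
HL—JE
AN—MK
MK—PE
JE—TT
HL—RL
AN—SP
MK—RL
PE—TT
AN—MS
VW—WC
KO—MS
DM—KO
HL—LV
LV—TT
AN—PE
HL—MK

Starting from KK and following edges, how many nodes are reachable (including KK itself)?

15

BFS from KK visits: KK, SP, MS, LV, TT, SN, JE, DM, AN, KO, HL, BL, PE, RL, MK
Reachable nodes: 15 of 17 total.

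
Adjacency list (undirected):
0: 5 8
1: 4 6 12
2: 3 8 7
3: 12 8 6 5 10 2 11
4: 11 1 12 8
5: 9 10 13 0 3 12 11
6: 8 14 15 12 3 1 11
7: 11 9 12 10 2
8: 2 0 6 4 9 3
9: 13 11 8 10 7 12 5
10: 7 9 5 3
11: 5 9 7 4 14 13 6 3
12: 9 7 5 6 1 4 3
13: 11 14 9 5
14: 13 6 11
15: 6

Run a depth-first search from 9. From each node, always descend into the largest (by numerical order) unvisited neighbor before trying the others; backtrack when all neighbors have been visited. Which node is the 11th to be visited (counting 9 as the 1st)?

1

Visit 9
9 → 13
13 → 14
14 → 11
11 → 7
7 → 12
12 → 6
6 → 15
6 → 8
8 → 4
4 → 1
8 → 3
3 → 10
10 → 5
5 → 0
3 → 2

Visit order: 9, 13, 14, 11, 7, 12, 6, 15, 8, 4, 1, 3, 10, 5, 0, 2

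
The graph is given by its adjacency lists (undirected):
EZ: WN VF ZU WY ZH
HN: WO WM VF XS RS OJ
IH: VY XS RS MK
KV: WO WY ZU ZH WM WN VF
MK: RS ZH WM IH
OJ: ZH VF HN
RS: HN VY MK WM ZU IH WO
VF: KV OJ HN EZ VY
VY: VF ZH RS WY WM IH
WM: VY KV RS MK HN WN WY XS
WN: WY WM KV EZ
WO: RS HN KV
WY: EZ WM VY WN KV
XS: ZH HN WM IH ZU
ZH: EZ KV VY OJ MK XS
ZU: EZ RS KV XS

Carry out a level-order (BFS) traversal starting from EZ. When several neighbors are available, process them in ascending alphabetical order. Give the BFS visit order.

Visit EZ; enqueue VF, WN, WY, ZH, ZU → queue [VF, WN, WY, ZH, ZU]
Visit VF; enqueue HN, KV, OJ, VY → queue [WN, WY, ZH, ZU, HN, KV, OJ, VY]
Visit WN; enqueue WM → queue [WY, ZH, ZU, HN, KV, OJ, VY, WM]
Visit WY → queue [ZH, ZU, HN, KV, OJ, VY, WM]
Visit ZH; enqueue MK, XS → queue [ZU, HN, KV, OJ, VY, WM, MK, XS]
Visit ZU; enqueue RS → queue [HN, KV, OJ, VY, WM, MK, XS, RS]
Visit HN; enqueue WO → queue [KV, OJ, VY, WM, MK, XS, RS, WO]
Visit KV → queue [OJ, VY, WM, MK, XS, RS, WO]
Visit OJ → queue [VY, WM, MK, XS, RS, WO]
Visit VY; enqueue IH → queue [WM, MK, XS, RS, WO, IH]
Visit WM → queue [MK, XS, RS, WO, IH]
Visit MK → queue [XS, RS, WO, IH]
Visit XS → queue [RS, WO, IH]
Visit RS → queue [WO, IH]
Visit WO → queue [IH]
Visit IH → queue []

EZ, VF, WN, WY, ZH, ZU, HN, KV, OJ, VY, WM, MK, XS, RS, WO, IH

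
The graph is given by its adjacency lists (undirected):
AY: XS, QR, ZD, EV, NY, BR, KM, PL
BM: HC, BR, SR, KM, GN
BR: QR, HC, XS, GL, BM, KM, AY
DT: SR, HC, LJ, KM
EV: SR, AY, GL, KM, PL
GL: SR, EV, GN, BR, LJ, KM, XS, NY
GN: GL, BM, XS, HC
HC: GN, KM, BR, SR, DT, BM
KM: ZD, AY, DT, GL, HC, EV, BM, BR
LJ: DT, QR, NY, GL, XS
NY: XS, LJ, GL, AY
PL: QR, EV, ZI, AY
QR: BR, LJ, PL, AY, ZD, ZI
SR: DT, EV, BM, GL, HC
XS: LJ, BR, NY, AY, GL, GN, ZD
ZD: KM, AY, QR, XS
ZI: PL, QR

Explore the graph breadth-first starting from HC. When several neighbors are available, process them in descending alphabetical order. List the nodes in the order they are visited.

HC, SR, KM, GN, DT, BR, BM, GL, EV, ZD, AY, XS, LJ, QR, NY, PL, ZI

Visit HC; enqueue SR, KM, GN, DT, BR, BM → queue [SR, KM, GN, DT, BR, BM]
Visit SR; enqueue GL, EV → queue [KM, GN, DT, BR, BM, GL, EV]
Visit KM; enqueue ZD, AY → queue [GN, DT, BR, BM, GL, EV, ZD, AY]
Visit GN; enqueue XS → queue [DT, BR, BM, GL, EV, ZD, AY, XS]
Visit DT; enqueue LJ → queue [BR, BM, GL, EV, ZD, AY, XS, LJ]
Visit BR; enqueue QR → queue [BM, GL, EV, ZD, AY, XS, LJ, QR]
Visit BM → queue [GL, EV, ZD, AY, XS, LJ, QR]
Visit GL; enqueue NY → queue [EV, ZD, AY, XS, LJ, QR, NY]
Visit EV; enqueue PL → queue [ZD, AY, XS, LJ, QR, NY, PL]
Visit ZD → queue [AY, XS, LJ, QR, NY, PL]
Visit AY → queue [XS, LJ, QR, NY, PL]
Visit XS → queue [LJ, QR, NY, PL]
Visit LJ → queue [QR, NY, PL]
Visit QR; enqueue ZI → queue [NY, PL, ZI]
Visit NY → queue [PL, ZI]
Visit PL → queue [ZI]
Visit ZI → queue []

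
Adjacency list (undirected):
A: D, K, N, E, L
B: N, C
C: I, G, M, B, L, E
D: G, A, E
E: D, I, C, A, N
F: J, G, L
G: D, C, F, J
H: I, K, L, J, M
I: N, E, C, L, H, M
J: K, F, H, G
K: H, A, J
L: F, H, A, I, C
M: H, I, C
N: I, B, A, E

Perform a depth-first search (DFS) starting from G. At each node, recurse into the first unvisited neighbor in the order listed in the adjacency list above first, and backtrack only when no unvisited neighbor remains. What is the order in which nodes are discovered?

G -> D -> A -> K -> H -> I -> N -> B -> C -> M -> L -> F -> J -> E

Visit G
G → D
D → A
A → K
K → H
H → I
I → N
N → B
B → C
C → M
C → L
L → F
F → J
C → E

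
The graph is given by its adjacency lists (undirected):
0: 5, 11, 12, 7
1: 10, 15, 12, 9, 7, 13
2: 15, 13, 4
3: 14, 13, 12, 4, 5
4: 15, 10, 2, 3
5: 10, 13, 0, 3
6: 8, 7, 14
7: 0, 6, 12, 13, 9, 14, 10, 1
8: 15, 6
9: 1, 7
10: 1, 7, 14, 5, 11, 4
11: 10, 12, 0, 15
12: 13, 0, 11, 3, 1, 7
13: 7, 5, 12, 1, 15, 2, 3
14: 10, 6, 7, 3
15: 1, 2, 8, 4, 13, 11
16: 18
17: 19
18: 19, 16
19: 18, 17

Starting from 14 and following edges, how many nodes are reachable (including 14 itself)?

16

BFS from 14 visits: 14, 3, 6, 7, 10, 4, 5, 12, 13, 8, 0, 1, 9, 11, 2, 15
Reachable nodes: 16 of 20 total.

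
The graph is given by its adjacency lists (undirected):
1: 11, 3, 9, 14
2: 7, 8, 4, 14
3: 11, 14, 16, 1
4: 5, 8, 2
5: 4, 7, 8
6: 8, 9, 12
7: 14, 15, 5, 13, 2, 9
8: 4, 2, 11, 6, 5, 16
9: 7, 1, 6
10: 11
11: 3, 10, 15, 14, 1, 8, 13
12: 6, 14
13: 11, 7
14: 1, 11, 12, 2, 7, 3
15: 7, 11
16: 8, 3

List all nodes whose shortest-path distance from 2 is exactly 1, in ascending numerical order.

Level 0: 2
Level 1: 4, 7, 8, 14
Level 2: 1, 3, 5, 6, 9, 11, 12, 13, 15, 16
Level 3: 10

4, 7, 8, 14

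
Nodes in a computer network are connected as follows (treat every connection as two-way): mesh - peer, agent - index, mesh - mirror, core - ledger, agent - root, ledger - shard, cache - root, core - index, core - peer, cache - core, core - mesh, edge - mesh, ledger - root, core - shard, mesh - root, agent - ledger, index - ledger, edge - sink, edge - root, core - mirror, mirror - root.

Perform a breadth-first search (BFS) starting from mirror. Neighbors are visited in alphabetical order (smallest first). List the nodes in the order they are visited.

Visit mirror; enqueue core, mesh, root → queue [core, mesh, root]
Visit core; enqueue cache, index, ledger, peer, shard → queue [mesh, root, cache, index, ledger, peer, shard]
Visit mesh; enqueue edge → queue [root, cache, index, ledger, peer, shard, edge]
Visit root; enqueue agent → queue [cache, index, ledger, peer, shard, edge, agent]
Visit cache → queue [index, ledger, peer, shard, edge, agent]
Visit index → queue [ledger, peer, shard, edge, agent]
Visit ledger → queue [peer, shard, edge, agent]
Visit peer → queue [shard, edge, agent]
Visit shard → queue [edge, agent]
Visit edge; enqueue sink → queue [agent, sink]
Visit agent → queue [sink]
Visit sink → queue []

mirror, core, mesh, root, cache, index, ledger, peer, shard, edge, agent, sink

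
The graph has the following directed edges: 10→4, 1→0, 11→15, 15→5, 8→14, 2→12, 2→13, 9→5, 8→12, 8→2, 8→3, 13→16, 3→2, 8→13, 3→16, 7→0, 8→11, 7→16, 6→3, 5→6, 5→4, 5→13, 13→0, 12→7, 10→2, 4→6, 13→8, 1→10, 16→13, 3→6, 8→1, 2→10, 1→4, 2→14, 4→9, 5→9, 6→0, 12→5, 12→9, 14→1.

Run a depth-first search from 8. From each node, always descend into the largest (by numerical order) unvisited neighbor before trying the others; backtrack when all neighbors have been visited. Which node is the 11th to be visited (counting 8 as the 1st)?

6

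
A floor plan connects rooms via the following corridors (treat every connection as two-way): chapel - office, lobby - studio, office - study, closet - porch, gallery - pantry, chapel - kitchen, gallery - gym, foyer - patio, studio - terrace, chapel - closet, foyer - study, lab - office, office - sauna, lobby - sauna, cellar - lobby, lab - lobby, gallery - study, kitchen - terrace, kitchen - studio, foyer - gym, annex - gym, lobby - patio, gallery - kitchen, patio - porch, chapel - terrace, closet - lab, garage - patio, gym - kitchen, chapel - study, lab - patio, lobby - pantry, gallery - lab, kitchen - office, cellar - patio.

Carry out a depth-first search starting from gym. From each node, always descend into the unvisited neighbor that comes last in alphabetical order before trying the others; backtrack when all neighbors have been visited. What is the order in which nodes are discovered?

Visit gym
gym → kitchen
kitchen → terrace
terrace → studio
studio → lobby
lobby → sauna
sauna → office
office → study
study → gallery
gallery → pantry
gallery → lab
lab → patio
patio → porch
porch → closet
closet → chapel
patio → garage
patio → foyer
patio → cellar
gym → annex

gym → kitchen → terrace → studio → lobby → sauna → office → study → gallery → pantry → lab → patio → porch → closet → chapel → garage → foyer → cellar → annex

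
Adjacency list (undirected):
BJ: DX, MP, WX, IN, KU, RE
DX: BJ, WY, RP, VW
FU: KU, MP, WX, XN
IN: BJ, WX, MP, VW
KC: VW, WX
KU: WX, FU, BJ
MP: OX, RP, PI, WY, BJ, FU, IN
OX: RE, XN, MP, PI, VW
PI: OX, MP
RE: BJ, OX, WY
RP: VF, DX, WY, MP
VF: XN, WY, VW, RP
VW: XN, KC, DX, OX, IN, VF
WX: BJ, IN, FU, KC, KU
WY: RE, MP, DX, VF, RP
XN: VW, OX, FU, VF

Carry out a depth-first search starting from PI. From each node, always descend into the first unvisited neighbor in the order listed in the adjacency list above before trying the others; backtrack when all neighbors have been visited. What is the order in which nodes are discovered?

PI → OX → RE → BJ → DX → WY → MP → RP → VF → XN → VW → KC → WX → IN → FU → KU

Visit PI
PI → OX
OX → RE
RE → BJ
BJ → DX
DX → WY
WY → MP
MP → RP
RP → VF
VF → XN
XN → VW
VW → KC
KC → WX
WX → IN
WX → FU
FU → KU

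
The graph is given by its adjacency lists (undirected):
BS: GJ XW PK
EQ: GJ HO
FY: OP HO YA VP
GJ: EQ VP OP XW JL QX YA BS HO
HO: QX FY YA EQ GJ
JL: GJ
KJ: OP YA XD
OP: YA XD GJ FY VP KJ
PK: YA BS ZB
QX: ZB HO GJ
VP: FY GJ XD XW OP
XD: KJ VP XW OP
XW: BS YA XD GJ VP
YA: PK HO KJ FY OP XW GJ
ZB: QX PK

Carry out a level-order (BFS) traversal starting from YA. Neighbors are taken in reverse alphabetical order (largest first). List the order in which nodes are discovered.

Visit YA; enqueue XW, PK, OP, KJ, HO, GJ, FY → queue [XW, PK, OP, KJ, HO, GJ, FY]
Visit XW; enqueue XD, VP, BS → queue [PK, OP, KJ, HO, GJ, FY, XD, VP, BS]
Visit PK; enqueue ZB → queue [OP, KJ, HO, GJ, FY, XD, VP, BS, ZB]
Visit OP → queue [KJ, HO, GJ, FY, XD, VP, BS, ZB]
Visit KJ → queue [HO, GJ, FY, XD, VP, BS, ZB]
Visit HO; enqueue QX, EQ → queue [GJ, FY, XD, VP, BS, ZB, QX, EQ]
Visit GJ; enqueue JL → queue [FY, XD, VP, BS, ZB, QX, EQ, JL]
Visit FY → queue [XD, VP, BS, ZB, QX, EQ, JL]
Visit XD → queue [VP, BS, ZB, QX, EQ, JL]
Visit VP → queue [BS, ZB, QX, EQ, JL]
Visit BS → queue [ZB, QX, EQ, JL]
Visit ZB → queue [QX, EQ, JL]
Visit QX → queue [EQ, JL]
Visit EQ → queue [JL]
Visit JL → queue []

YA XW PK OP KJ HO GJ FY XD VP BS ZB QX EQ JL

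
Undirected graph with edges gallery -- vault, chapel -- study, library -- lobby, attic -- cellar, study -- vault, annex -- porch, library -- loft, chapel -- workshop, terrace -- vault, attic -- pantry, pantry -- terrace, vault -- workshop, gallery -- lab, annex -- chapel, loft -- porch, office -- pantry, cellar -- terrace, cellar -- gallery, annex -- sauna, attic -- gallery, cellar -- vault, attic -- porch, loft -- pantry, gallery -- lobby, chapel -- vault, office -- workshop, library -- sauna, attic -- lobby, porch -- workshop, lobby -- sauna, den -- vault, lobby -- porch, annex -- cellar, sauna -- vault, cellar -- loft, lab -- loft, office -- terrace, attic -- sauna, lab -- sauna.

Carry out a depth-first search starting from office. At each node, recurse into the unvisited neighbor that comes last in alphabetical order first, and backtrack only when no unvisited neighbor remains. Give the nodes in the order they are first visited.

office, workshop, vault, terrace, pantry, loft, porch, lobby, sauna, library, lab, gallery, cellar, attic, annex, chapel, study, den

Visit office
office → workshop
workshop → vault
vault → terrace
terrace → pantry
pantry → loft
loft → porch
porch → lobby
lobby → sauna
sauna → library
sauna → lab
lab → gallery
gallery → cellar
cellar → attic
cellar → annex
annex → chapel
chapel → study
vault → den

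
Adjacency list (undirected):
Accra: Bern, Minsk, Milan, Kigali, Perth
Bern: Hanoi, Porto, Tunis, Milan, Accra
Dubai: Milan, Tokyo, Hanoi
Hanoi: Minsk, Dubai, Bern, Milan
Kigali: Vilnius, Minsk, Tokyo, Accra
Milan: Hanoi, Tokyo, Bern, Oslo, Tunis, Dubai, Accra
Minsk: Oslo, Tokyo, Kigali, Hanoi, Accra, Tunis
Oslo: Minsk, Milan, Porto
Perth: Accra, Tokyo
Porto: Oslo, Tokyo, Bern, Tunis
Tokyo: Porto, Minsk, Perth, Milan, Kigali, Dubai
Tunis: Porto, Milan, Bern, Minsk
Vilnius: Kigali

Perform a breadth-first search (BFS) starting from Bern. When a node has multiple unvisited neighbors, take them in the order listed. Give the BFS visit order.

Bern -> Hanoi -> Porto -> Tunis -> Milan -> Accra -> Minsk -> Dubai -> Oslo -> Tokyo -> Kigali -> Perth -> Vilnius

Visit Bern; enqueue Hanoi, Porto, Tunis, Milan, Accra → queue [Hanoi, Porto, Tunis, Milan, Accra]
Visit Hanoi; enqueue Minsk, Dubai → queue [Porto, Tunis, Milan, Accra, Minsk, Dubai]
Visit Porto; enqueue Oslo, Tokyo → queue [Tunis, Milan, Accra, Minsk, Dubai, Oslo, Tokyo]
Visit Tunis → queue [Milan, Accra, Minsk, Dubai, Oslo, Tokyo]
Visit Milan → queue [Accra, Minsk, Dubai, Oslo, Tokyo]
Visit Accra; enqueue Kigali, Perth → queue [Minsk, Dubai, Oslo, Tokyo, Kigali, Perth]
Visit Minsk → queue [Dubai, Oslo, Tokyo, Kigali, Perth]
Visit Dubai → queue [Oslo, Tokyo, Kigali, Perth]
Visit Oslo → queue [Tokyo, Kigali, Perth]
Visit Tokyo → queue [Kigali, Perth]
Visit Kigali; enqueue Vilnius → queue [Perth, Vilnius]
Visit Perth → queue [Vilnius]
Visit Vilnius → queue []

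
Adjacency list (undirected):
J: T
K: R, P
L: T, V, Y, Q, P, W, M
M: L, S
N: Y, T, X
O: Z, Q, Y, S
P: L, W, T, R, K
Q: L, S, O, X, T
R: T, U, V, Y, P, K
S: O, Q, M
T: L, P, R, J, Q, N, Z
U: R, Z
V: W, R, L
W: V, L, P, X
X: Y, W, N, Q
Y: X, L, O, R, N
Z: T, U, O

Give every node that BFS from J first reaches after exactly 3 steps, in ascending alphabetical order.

K, M, O, S, U, V, W, X, Y

Level 0: J
Level 1: T
Level 2: L, N, P, Q, R, Z
Level 3: K, M, O, S, U, V, W, X, Y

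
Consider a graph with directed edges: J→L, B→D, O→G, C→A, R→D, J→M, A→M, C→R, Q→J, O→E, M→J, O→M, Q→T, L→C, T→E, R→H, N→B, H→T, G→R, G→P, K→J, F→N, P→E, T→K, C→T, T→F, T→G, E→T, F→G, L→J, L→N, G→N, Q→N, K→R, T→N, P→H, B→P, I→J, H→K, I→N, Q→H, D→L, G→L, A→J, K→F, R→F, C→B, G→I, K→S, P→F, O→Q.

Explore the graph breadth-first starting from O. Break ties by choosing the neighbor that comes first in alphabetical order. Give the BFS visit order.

Visit O; enqueue E, G, M, Q → queue [E, G, M, Q]
Visit E; enqueue T → queue [G, M, Q, T]
Visit G; enqueue I, L, N, P, R → queue [M, Q, T, I, L, N, P, R]
Visit M; enqueue J → queue [Q, T, I, L, N, P, R, J]
Visit Q; enqueue H → queue [T, I, L, N, P, R, J, H]
Visit T; enqueue F, K → queue [I, L, N, P, R, J, H, F, K]
Visit I → queue [L, N, P, R, J, H, F, K]
Visit L; enqueue C → queue [N, P, R, J, H, F, K, C]
Visit N; enqueue B → queue [P, R, J, H, F, K, C, B]
Visit P → queue [R, J, H, F, K, C, B]
Visit R; enqueue D → queue [J, H, F, K, C, B, D]
Visit J → queue [H, F, K, C, B, D]
Visit H → queue [F, K, C, B, D]
Visit F → queue [K, C, B, D]
Visit K; enqueue S → queue [C, B, D, S]
Visit C; enqueue A → queue [B, D, S, A]
Visit B → queue [D, S, A]
Visit D → queue [S, A]
Visit S → queue [A]
Visit A → queue []

O -> E -> G -> M -> Q -> T -> I -> L -> N -> P -> R -> J -> H -> F -> K -> C -> B -> D -> S -> A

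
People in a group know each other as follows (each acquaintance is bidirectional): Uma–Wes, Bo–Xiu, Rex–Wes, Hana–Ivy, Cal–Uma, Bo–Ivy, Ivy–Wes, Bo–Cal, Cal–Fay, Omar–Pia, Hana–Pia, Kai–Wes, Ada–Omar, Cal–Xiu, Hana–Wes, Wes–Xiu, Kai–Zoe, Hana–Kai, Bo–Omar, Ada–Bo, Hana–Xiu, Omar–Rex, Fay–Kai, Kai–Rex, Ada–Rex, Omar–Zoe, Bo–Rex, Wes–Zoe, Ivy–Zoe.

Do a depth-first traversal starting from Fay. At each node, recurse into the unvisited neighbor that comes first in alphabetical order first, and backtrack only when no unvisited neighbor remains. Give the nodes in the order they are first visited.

Visit Fay
Fay → Cal
Cal → Bo
Bo → Ada
Ada → Omar
Omar → Pia
Pia → Hana
Hana → Ivy
Ivy → Wes
Wes → Kai
Kai → Rex
Kai → Zoe
Wes → Uma
Wes → Xiu

Fay, Cal, Bo, Ada, Omar, Pia, Hana, Ivy, Wes, Kai, Rex, Zoe, Uma, Xiu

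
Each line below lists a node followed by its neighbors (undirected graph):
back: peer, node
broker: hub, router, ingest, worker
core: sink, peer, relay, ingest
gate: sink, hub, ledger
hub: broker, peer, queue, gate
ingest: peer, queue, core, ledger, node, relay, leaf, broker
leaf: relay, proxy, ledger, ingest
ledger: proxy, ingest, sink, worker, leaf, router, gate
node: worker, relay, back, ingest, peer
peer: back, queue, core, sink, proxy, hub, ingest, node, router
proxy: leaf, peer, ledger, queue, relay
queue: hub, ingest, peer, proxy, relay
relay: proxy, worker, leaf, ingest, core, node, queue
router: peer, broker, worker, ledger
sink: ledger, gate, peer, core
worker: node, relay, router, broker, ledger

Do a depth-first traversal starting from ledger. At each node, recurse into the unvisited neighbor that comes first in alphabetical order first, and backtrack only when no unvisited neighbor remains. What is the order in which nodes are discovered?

Visit ledger
ledger → gate
gate → hub
hub → broker
broker → ingest
ingest → core
core → peer
peer → back
back → node
node → relay
relay → leaf
leaf → proxy
proxy → queue
relay → worker
worker → router
peer → sink

ledger → gate → hub → broker → ingest → core → peer → back → node → relay → leaf → proxy → queue → worker → router → sink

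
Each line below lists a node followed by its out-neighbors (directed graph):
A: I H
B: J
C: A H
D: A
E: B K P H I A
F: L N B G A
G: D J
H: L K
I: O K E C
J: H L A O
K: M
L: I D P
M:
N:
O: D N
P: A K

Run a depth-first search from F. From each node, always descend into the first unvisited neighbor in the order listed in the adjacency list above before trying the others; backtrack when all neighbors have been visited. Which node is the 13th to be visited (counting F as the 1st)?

J

Visit F
F → L
L → I
I → O
O → D
D → A
A → H
H → K
K → M
O → N
I → E
E → B
B → J
E → P
I → C
F → G

Visit order: F, L, I, O, D, A, H, K, M, N, E, B, J, P, C, G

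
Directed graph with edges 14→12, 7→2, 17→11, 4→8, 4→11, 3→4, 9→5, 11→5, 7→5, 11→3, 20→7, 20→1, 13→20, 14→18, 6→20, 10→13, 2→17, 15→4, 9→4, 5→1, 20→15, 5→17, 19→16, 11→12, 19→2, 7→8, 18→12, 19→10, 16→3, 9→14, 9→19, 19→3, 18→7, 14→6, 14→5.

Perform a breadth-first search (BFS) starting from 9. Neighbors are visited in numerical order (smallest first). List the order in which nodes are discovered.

9 → 4 → 5 → 14 → 19 → 8 → 11 → 1 → 17 → 6 → 12 → 18 → 2 → 3 → 10 → 16 → 20 → 7 → 13 → 15

Visit 9; enqueue 4, 5, 14, 19 → queue [4, 5, 14, 19]
Visit 4; enqueue 8, 11 → queue [5, 14, 19, 8, 11]
Visit 5; enqueue 1, 17 → queue [14, 19, 8, 11, 1, 17]
Visit 14; enqueue 6, 12, 18 → queue [19, 8, 11, 1, 17, 6, 12, 18]
Visit 19; enqueue 2, 3, 10, 16 → queue [8, 11, 1, 17, 6, 12, 18, 2, 3, 10, 16]
Visit 8 → queue [11, 1, 17, 6, 12, 18, 2, 3, 10, 16]
Visit 11 → queue [1, 17, 6, 12, 18, 2, 3, 10, 16]
Visit 1 → queue [17, 6, 12, 18, 2, 3, 10, 16]
Visit 17 → queue [6, 12, 18, 2, 3, 10, 16]
Visit 6; enqueue 20 → queue [12, 18, 2, 3, 10, 16, 20]
Visit 12 → queue [18, 2, 3, 10, 16, 20]
Visit 18; enqueue 7 → queue [2, 3, 10, 16, 20, 7]
Visit 2 → queue [3, 10, 16, 20, 7]
Visit 3 → queue [10, 16, 20, 7]
Visit 10; enqueue 13 → queue [16, 20, 7, 13]
Visit 16 → queue [20, 7, 13]
Visit 20; enqueue 15 → queue [7, 13, 15]
Visit 7 → queue [13, 15]
Visit 13 → queue [15]
Visit 15 → queue []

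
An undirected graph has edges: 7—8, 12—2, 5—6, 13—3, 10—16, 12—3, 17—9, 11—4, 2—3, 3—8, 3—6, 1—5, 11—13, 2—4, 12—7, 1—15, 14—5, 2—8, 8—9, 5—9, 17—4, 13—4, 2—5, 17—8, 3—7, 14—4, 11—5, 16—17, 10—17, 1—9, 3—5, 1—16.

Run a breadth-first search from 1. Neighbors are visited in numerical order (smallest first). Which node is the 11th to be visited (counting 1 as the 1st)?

8

Visit 1; enqueue 5, 9, 15, 16 → queue [5, 9, 15, 16]
Visit 5; enqueue 2, 3, 6, 11, 14 → queue [9, 15, 16, 2, 3, 6, 11, 14]
Visit 9; enqueue 8, 17 → queue [15, 16, 2, 3, 6, 11, 14, 8, 17]
Visit 15 → queue [16, 2, 3, 6, 11, 14, 8, 17]
Visit 16; enqueue 10 → queue [2, 3, 6, 11, 14, 8, 17, 10]
Visit 2; enqueue 4, 12 → queue [3, 6, 11, 14, 8, 17, 10, 4, 12]
Visit 3; enqueue 7, 13 → queue [6, 11, 14, 8, 17, 10, 4, 12, 7, 13]
Visit 6 → queue [11, 14, 8, 17, 10, 4, 12, 7, 13]
Visit 11 → queue [14, 8, 17, 10, 4, 12, 7, 13]
Visit 14 → queue [8, 17, 10, 4, 12, 7, 13]
Visit 8 → queue [17, 10, 4, 12, 7, 13]
Visit 17 → queue [10, 4, 12, 7, 13]
Visit 10 → queue [4, 12, 7, 13]
Visit 4 → queue [12, 7, 13]
Visit 12 → queue [7, 13]
Visit 7 → queue [13]
Visit 13 → queue []

Visit order: 1, 5, 9, 15, 16, 2, 3, 6, 11, 14, 8, 17, 10, 4, 12, 7, 13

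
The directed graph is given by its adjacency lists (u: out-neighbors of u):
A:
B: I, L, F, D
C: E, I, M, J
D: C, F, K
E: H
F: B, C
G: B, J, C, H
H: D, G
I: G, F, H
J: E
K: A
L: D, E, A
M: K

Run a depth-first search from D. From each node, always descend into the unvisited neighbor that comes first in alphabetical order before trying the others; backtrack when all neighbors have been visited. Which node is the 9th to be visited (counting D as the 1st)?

Visit D
D → C
C → E
E → H
H → G
G → B
B → F
B → I
B → L
L → A
G → J
C → M
M → K

Visit order: D, C, E, H, G, B, F, I, L, A, J, M, K

L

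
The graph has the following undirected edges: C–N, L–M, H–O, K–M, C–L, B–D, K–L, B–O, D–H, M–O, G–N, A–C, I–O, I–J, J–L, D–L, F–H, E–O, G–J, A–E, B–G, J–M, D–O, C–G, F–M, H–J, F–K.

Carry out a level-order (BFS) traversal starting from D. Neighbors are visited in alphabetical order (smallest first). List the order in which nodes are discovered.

D, B, H, L, O, G, F, J, C, K, M, E, I, N, A

Visit D; enqueue B, H, L, O → queue [B, H, L, O]
Visit B; enqueue G → queue [H, L, O, G]
Visit H; enqueue F, J → queue [L, O, G, F, J]
Visit L; enqueue C, K, M → queue [O, G, F, J, C, K, M]
Visit O; enqueue E, I → queue [G, F, J, C, K, M, E, I]
Visit G; enqueue N → queue [F, J, C, K, M, E, I, N]
Visit F → queue [J, C, K, M, E, I, N]
Visit J → queue [C, K, M, E, I, N]
Visit C; enqueue A → queue [K, M, E, I, N, A]
Visit K → queue [M, E, I, N, A]
Visit M → queue [E, I, N, A]
Visit E → queue [I, N, A]
Visit I → queue [N, A]
Visit N → queue [A]
Visit A → queue []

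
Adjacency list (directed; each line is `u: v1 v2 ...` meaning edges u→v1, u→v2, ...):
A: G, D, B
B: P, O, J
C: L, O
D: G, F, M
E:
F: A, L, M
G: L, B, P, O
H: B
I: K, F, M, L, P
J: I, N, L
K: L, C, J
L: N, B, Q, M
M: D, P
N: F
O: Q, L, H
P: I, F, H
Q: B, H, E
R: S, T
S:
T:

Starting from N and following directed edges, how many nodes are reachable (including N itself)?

17

BFS from N visits: N, F, A, L, M, B, D, G, Q, P, J, O, E, H, I, K, C
Reachable nodes: 17 of 20 total.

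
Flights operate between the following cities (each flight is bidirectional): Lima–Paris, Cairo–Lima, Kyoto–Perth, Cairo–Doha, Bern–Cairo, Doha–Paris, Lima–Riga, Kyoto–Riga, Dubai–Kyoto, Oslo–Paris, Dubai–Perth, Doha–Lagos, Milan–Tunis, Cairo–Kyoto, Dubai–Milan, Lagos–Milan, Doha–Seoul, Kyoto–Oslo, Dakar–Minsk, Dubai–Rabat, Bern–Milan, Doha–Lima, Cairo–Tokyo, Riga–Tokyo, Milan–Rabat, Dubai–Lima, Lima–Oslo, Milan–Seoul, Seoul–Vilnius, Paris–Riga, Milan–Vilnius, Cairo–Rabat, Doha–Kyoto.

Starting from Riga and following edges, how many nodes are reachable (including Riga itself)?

17

BFS from Riga visits: Riga, Tokyo, Paris, Lima, Kyoto, Cairo, Oslo, Doha, Dubai, Perth, Rabat, Bern, Seoul, Lagos, Milan, Vilnius, Tunis
Reachable nodes: 17 of 19 total.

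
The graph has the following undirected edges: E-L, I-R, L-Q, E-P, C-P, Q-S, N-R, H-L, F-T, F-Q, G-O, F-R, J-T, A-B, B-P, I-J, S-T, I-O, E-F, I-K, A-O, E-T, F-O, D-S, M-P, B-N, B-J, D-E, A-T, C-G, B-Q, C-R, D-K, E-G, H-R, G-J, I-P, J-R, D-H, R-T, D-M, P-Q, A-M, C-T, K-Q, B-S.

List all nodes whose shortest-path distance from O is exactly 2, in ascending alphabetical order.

Level 0: O
Level 1: A, F, G, I
Level 2: B, C, E, J, K, M, P, Q, R, T
Level 3: D, H, L, N, S

B, C, E, J, K, M, P, Q, R, T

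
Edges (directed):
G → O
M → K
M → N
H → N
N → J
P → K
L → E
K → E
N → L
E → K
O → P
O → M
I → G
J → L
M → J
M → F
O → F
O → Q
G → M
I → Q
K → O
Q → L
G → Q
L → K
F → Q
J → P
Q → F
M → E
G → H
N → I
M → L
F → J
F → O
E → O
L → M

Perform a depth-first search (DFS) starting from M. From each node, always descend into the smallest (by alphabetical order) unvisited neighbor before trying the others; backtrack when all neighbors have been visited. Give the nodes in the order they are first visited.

Visit M
M → E
E → K
K → O
O → F
F → J
J → L
J → P
F → Q
M → N
N → I
I → G
G → H

M → E → K → O → F → J → L → P → Q → N → I → G → H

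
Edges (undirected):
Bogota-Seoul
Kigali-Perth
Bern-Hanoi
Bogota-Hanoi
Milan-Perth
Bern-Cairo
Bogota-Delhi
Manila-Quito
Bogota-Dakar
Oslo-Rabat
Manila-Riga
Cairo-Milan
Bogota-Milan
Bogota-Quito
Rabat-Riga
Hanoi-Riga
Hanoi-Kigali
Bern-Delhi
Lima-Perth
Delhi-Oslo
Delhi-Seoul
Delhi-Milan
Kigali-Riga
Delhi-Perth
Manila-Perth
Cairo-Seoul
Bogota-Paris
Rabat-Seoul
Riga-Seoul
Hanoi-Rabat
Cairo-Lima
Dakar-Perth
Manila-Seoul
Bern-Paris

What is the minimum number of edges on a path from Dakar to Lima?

2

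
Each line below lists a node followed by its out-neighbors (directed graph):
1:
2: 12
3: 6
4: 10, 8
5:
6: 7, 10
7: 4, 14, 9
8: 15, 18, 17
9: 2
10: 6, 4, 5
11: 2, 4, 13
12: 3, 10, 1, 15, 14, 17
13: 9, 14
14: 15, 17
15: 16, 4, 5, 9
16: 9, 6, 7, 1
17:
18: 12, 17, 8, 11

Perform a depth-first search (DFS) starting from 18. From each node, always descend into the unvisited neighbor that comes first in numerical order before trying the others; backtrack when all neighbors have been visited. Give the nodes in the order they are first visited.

18 → 8 → 15 → 4 → 10 → 5 → 6 → 7 → 9 → 2 → 12 → 1 → 3 → 14 → 17 → 16 → 11 → 13

Visit 18
18 → 8
8 → 15
15 → 4
4 → 10
10 → 5
10 → 6
6 → 7
7 → 9
9 → 2
2 → 12
12 → 1
12 → 3
12 → 14
14 → 17
15 → 16
18 → 11
11 → 13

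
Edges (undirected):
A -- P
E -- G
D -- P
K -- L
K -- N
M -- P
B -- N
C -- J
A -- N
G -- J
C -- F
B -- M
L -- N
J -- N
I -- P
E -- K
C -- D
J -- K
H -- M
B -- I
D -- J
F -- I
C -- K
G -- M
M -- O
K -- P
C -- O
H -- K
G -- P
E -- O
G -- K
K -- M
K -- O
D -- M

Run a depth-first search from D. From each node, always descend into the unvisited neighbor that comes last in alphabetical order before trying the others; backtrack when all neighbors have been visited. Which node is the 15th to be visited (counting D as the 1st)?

A

Visit D
D → P
P → M
M → O
O → K
K → N
N → L
N → J
J → G
G → E
J → C
C → F
F → I
I → B
N → A
K → H

Visit order: D, P, M, O, K, N, L, J, G, E, C, F, I, B, A, H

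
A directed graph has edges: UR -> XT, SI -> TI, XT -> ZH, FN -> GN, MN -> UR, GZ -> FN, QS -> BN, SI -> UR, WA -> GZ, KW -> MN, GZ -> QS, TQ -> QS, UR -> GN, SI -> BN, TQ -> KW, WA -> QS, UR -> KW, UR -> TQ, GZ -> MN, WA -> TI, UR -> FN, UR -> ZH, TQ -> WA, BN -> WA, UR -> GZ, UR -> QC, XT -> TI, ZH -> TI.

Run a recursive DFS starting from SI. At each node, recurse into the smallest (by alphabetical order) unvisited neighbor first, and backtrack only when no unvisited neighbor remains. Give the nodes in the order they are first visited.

Visit SI
SI → BN
BN → WA
WA → GZ
GZ → FN
FN → GN
GZ → MN
MN → UR
UR → KW
UR → QC
UR → TQ
TQ → QS
UR → XT
XT → TI
XT → ZH

SI → BN → WA → GZ → FN → GN → MN → UR → KW → QC → TQ → QS → XT → TI → ZH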